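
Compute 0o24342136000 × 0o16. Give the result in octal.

0o436136444000

Multiply each base-8 digit by 14, carrying:
  0×14 = 0 → write 0
  0×14 = 0 → write 0
  0×14 = 0 → write 0
  6×14 = 84 → write 4 carry 10
  3×14+10 = 52 → write 4 carry 6
  1×14+6 = 20 → write 4 carry 2
  2×14+2 = 30 → write 6 carry 3
  4×14+3 = 59 → write 3 carry 7
  3×14+7 = 49 → write 1 carry 6
  4×14+6 = 62 → write 6 carry 7
  2×14+7 = 35 → write 3 carry 4
  remaining carry: 4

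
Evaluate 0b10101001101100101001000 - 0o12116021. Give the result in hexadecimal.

0b10101001101100101001000 = 0x54d948 in hexadecimal.
0o12116021 = 0x289c11 in hexadecimal.
Subtract column by column in base 16:
  8-1 → 7
  4-1 → 3
  9-c → d (borrow)
  d-9-1 → 3
  4-8 → c (borrow)
  5-2-1 → 2

0x2c3d37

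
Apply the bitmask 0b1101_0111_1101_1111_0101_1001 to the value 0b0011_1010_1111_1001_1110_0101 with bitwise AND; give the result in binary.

AND bit by bit (1 only where both bits are 1):
  001110101111100111100101
& 110101111101111101011001
= 000100101101100101000001

0b000100101101100101000001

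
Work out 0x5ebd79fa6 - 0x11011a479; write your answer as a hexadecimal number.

0x4dbc5fb2d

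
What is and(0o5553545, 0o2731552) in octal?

AND each oct digit independently (no carries):
  5&2=0, 5&7=5, 5&3=1, 3&1=1, 5&5=5, 4&5=4, 5&2=0

0o0511540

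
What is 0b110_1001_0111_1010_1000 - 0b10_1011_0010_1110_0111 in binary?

Subtract column by column in base 2:
  0-1 → 1 (borrow)
  0-1-1 → 0 (borrow)
  0-1-1 → 0 (borrow)
  1-0-1 → 0
  0-0 → 0
  1-1 → 0
  0-1 → 1 (borrow)
  1-1-1 → 1 (borrow)
  1-0-1 → 0
  1-1 → 0
  1-0 → 1
  0-0 → 0
  1-1 → 0
  0-1 → 1 (borrow)
  0-0-1 → 1 (borrow)
  1-1-1 → 1 (borrow)
  0-0-1 → 1 (borrow)
  1-1-1 → 1 (borrow)
  1-0-1 → 0

0b111110010011000001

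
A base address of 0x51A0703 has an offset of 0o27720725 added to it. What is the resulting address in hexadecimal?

0x579A8D8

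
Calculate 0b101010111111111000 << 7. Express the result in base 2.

0b1010101111111110000000000

Left shift by 7: append 7 zero bits.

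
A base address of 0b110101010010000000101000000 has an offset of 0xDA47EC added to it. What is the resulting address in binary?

0b111100000110100100100101100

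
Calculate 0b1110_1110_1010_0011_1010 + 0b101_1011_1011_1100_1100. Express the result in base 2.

0b101001010011000000110

Add column by column in base 2, right to left:
  0+0 = 0
  1+0 = 1
  0+1 = 1
  1+1 = 0 carry 1
  1+0+1 = 0 carry 1
  1+0+1 = 0 carry 1
  0+1+1 = 0 carry 1
  0+1+1 = 0 carry 1
  0+1+1 = 0 carry 1
  1+1+1 = 1 carry 1
  0+0+1 = 1
  1+1 = 0 carry 1
  0+1+1 = 0 carry 1
  1+1+1 = 1 carry 1
  1+0+1 = 0 carry 1
  1+1+1 = 1 carry 1
  0+1+1 = 0 carry 1
  1+0+1 = 0 carry 1
  1+1+1 = 1 carry 1
  1+0+1 = 0 carry 1
  final carry 1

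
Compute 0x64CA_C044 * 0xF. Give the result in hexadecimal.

Multiply each base-16 digit by 15, carrying:
  4×15 = 60 → write C carry 3
  4×15+3 = 63 → write F carry 3
  0×15+3 = 3 → write 3
  C×15 = 180 → write 4 carry 11
  A×15+11 = 161 → write 1 carry 10
  C×15+10 = 190 → write E carry 11
  4×15+11 = 71 → write 7 carry 4
  6×15+4 = 94 → write E carry 5
  remaining carry: 5

0x5E7E143FC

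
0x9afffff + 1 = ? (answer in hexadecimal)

0x9b00000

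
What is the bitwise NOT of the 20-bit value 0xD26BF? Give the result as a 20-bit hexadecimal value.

Each hex digit d becomes F−d:
  D→2, 2→D, 6→9, B→4, F→0

0x2D940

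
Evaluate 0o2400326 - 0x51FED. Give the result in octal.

0x51FED = 0o1217755 in octal.
Subtract column by column in base 8:
  6-5 → 1
  2-5 → 5 (borrow)
  3-7-1 → 3 (borrow)
  0-7-1 → 0 (borrow)
  0-1-1 → 6 (borrow)
  4-2-1 → 1
  2-1 → 1

0o1160351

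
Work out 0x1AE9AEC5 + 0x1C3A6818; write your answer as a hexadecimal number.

0x372416DD

Add column by column in base 16, right to left:
  5+8 = D
  C+1 = D
  E+8 = 6 carry 1
  A+6+1 = 1 carry 1
  9+A+1 = 4 carry 1
  E+3+1 = 2 carry 1
  A+C+1 = 7 carry 1
  1+1+1 = 3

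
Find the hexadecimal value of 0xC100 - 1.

0xC0FF

The trailing 2 digits are 0, so subtracting 1 borrows through: they become F and the next digit up decrements.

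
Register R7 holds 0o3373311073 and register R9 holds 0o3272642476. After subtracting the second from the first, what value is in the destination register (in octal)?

Subtract column by column in base 8:
  3-6 → 5 (borrow)
  7-7-1 → 7 (borrow)
  0-4-1 → 3 (borrow)
  1-2-1 → 6 (borrow)
  1-4-1 → 4 (borrow)
  3-6-1 → 4 (borrow)
  3-2-1 → 0
  7-7 → 0
  3-2 → 1
  3-3 → 0

0o100446375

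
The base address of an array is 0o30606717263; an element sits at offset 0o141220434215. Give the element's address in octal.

0o172027353500

Add column by column in base 8, right to left:
  3+5 = 0 carry 1
  6+1+1 = 0 carry 1
  2+2+1 = 5
  7+4 = 3 carry 1
  1+3+1 = 5
  7+4 = 3 carry 1
  6+0+1 = 7
  0+2 = 2
  6+2 = 0 carry 1
  0+1+1 = 2
  3+4 = 7
  0+1 = 1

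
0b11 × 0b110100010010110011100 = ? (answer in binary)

0b10011100111000011010100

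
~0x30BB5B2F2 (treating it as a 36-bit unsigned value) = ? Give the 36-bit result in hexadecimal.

Each hex digit d becomes F−d:
  3→C, 0→F, B→4, B→4, 5→A, B→4, 2→D, F→0, 2→D

0xCF44A4D0D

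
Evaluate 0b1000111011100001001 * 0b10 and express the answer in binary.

0b10001110111000010010

Multiply each base-2 digit by 2, carrying:
  1×2 = 2 → write 0 carry 1
  0×2+1 = 1 → write 1
  0×2 = 0 → write 0
  1×2 = 2 → write 0 carry 1
  0×2+1 = 1 → write 1
  0×2 = 0 → write 0
  0×2 = 0 → write 0
  0×2 = 0 → write 0
  1×2 = 2 → write 0 carry 1
  1×2+1 = 3 → write 1 carry 1
  1×2+1 = 3 → write 1 carry 1
  0×2+1 = 1 → write 1
  1×2 = 2 → write 0 carry 1
  1×2+1 = 3 → write 1 carry 1
  1×2+1 = 3 → write 1 carry 1
  0×2+1 = 1 → write 1
  0×2 = 0 → write 0
  0×2 = 0 → write 0
  1×2 = 2 → write 0 carry 1
  remaining carry: 1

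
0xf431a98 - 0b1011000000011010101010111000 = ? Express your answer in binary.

0b100010000010110111111100000

0xf431a98 = 0b1111010000110001101010011000 in binary.
Subtract column by column in base 2:
  0-0 → 0
  0-0 → 0
  0-0 → 0
  1-1 → 0
  1-1 → 0
  0-1 → 1 (borrow)
  0-0-1 → 1 (borrow)
  1-1-1 → 1 (borrow)
  0-0-1 → 1 (borrow)
  1-1-1 → 1 (borrow)
  0-0-1 → 1 (borrow)
  1-1-1 → 1 (borrow)
  1-0-1 → 0
  0-1 → 1 (borrow)
  0-0-1 → 1 (borrow)
  0-1-1 → 0 (borrow)
  1-1-1 → 1 (borrow)
  1-0-1 → 0
  0-0 → 0
  0-0 → 0
  0-0 → 0
  0-0 → 0
  1-0 → 1
  0-0 → 0
  1-1 → 0
  1-1 → 0
  1-0 → 1
  1-1 → 0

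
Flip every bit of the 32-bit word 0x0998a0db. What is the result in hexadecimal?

0xf6675f24

Each hex digit d becomes f−d:
  0→f, 9→6, 9→6, 8→7, a→5, 0→f, d→2, b→4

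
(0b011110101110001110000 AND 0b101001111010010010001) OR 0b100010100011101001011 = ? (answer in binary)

0b011110101110001110000 AND 0b101001111010010010001 = 0b001000101010000010000.
Then OR with 0b100010100011101001011.

0b101010101011101011011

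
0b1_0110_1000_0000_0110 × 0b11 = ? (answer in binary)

Multiply each base-2 digit by 3, carrying:
  0×3 = 0 → write 0
  1×3 = 3 → write 1 carry 1
  1×3+1 = 4 → write 0 carry 2
  0×3+2 = 2 → write 0 carry 1
  0×3+1 = 1 → write 1
  0×3 = 0 → write 0
  0×3 = 0 → write 0
  0×3 = 0 → write 0
  0×3 = 0 → write 0
  0×3 = 0 → write 0
  0×3 = 0 → write 0
  1×3 = 3 → write 1 carry 1
  0×3+1 = 1 → write 1
  1×3 = 3 → write 1 carry 1
  1×3+1 = 4 → write 0 carry 2
  0×3+2 = 2 → write 0 carry 1
  1×3+1 = 4 → write 0 carry 2
  remaining carry: 10

0b1000011100000010010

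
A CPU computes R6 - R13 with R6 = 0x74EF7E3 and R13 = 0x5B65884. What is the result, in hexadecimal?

0x1989F5F

Subtract column by column in base 16:
  3-4 → F (borrow)
  E-8-1 → 5
  7-8 → F (borrow)
  F-5-1 → 9
  E-6 → 8
  4-B → 9 (borrow)
  7-5-1 → 1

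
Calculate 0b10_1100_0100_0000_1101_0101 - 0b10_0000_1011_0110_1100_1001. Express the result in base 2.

0b10111000101000001100

Subtract column by column in base 2:
  1-1 → 0
  0-0 → 0
  1-0 → 1
  0-1 → 1 (borrow)
  1-0-1 → 0
  0-0 → 0
  1-1 → 0
  1-1 → 0
  0-0 → 0
  0-1 → 1 (borrow)
  0-1-1 → 0 (borrow)
  0-0-1 → 1 (borrow)
  0-1-1 → 0 (borrow)
  0-1-1 → 0 (borrow)
  1-0-1 → 0
  0-1 → 1 (borrow)
  0-0-1 → 1 (borrow)
  0-0-1 → 1 (borrow)
  1-0-1 → 0
  1-0 → 1
  0-0 → 0
  1-1 → 0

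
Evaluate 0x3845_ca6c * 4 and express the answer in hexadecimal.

Multiply each base-16 digit by 4, carrying:
  c×4 = 48 → write 0 carry 3
  6×4+3 = 27 → write b carry 1
  a×4+1 = 41 → write 9 carry 2
  c×4+2 = 50 → write 2 carry 3
  5×4+3 = 23 → write 7 carry 1
  4×4+1 = 17 → write 1 carry 1
  8×4+1 = 33 → write 1 carry 2
  3×4+2 = 14 → write e

0xe11729b0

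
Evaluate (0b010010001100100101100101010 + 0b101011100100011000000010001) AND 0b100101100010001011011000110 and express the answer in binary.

Add column by column in base 2, right to left:
  0+1 = 1
  1+0 = 1
  0+0 = 0
  1+0 = 1
  0+1 = 1
  1+0 = 1
  0+0 = 0
  0+0 = 0
  1+0 = 1
  1+0 = 1
  0+0 = 0
  1+0 = 1
  0+1 = 1
  0+1 = 1
  1+0 = 1
  0+0 = 0
  0+0 = 0
  1+1 = 0 carry 1
  1+0+1 = 0 carry 1
  0+0+1 = 1
  0+1 = 1
  0+1 = 1
  1+1 = 0 carry 1
  0+0+1 = 1
  0+1 = 1
  1+0 = 1
  0+1 = 1
Sum = 0b111101110000111101100111011; now AND with 0b100101100010001011011000110:
  111101110000111101100111011
& 100101100010001011011000110
= 100101100000001001000000010

0b100101100000001001000000010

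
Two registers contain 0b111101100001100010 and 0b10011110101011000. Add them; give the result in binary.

0b1010001010110111010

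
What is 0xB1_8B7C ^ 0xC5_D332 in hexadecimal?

0x74584E

XOR each hex digit independently (no carries):
  B^C=7, 1^5=4, 8^D=5, B^3=8, 7^3=4, C^2=E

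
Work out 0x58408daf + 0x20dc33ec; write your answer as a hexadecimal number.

Add column by column in base 16, right to left:
  f+c = b carry 1
  a+e+1 = 9 carry 1
  d+3+1 = 1 carry 1
  8+3+1 = c
  0+c = c
  4+d = 1 carry 1
  8+0+1 = 9
  5+2 = 7

0x791cc19b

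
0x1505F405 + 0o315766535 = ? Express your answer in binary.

0b11000001111011110000101100010

0x1505F405 = 0b10101000001011111010000000101 in binary.
0o315766535 = 0b11001101111110110101011101 in binary.
Add column by column in base 2, right to left:
  1+1 = 0 carry 1
  0+0+1 = 1
  1+1 = 0 carry 1
  0+1+1 = 0 carry 1
  0+1+1 = 0 carry 1
  0+0+1 = 1
  0+1 = 1
  0+0 = 0
  0+1 = 1
  0+0 = 0
  1+1 = 0 carry 1
  0+1+1 = 0 carry 1
  1+0+1 = 0 carry 1
  1+1+1 = 1 carry 1
  1+1+1 = 1 carry 1
  1+1+1 = 1 carry 1
  1+1+1 = 1 carry 1
  0+1+1 = 0 carry 1
  1+1+1 = 1 carry 1
  0+0+1 = 1
  0+1 = 1
  0+1 = 1
  0+0 = 0
  0+0 = 0
  1+1 = 0 carry 1
  0+1+1 = 0 carry 1
  1+0+1 = 0 carry 1
  0+0+1 = 1
  1+0 = 1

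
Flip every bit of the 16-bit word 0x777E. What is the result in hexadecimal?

Each hex digit d becomes F−d:
  7→8, 7→8, 7→8, E→1

0x8881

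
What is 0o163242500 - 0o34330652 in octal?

0o126711626

Subtract column by column in base 8:
  0-2 → 6 (borrow)
  0-5-1 → 2 (borrow)
  5-6-1 → 6 (borrow)
  2-0-1 → 1
  4-3 → 1
  2-3 → 7 (borrow)
  3-4-1 → 6 (borrow)
  6-3-1 → 2
  1-0 → 1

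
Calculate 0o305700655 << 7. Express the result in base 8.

0o61360153200

7 bits is not a whole number of base-8 digits; in binary: 11000101111000000110101101 << 7 = 110001011110000001101011010000000.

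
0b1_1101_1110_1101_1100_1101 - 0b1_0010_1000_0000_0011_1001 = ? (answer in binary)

Subtract column by column in base 2:
  1-1 → 0
  0-0 → 0
  1-0 → 1
  1-1 → 0
  0-1 → 1 (borrow)
  0-1-1 → 0 (borrow)
  1-0-1 → 0
  1-0 → 1
  1-0 → 1
  0-0 → 0
  1-0 → 1
  1-0 → 1
  0-0 → 0
  1-0 → 1
  1-0 → 1
  1-1 → 0
  1-0 → 1
  0-1 → 1 (borrow)
  1-0-1 → 0
  1-0 → 1
  1-1 → 0

0b10110110110110010100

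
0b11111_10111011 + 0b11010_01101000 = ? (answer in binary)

Add column by column in base 2, right to left:
  1+0 = 1
  1+0 = 1
  0+0 = 0
  1+1 = 0 carry 1
  1+0+1 = 0 carry 1
  1+1+1 = 1 carry 1
  0+1+1 = 0 carry 1
  1+0+1 = 0 carry 1
  1+0+1 = 0 carry 1
  1+1+1 = 1 carry 1
  1+0+1 = 0 carry 1
  1+1+1 = 1 carry 1
  1+1+1 = 1 carry 1
  final carry 1

0b11101000100011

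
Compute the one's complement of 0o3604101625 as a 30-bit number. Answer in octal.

0o4173676152

Each oct digit d becomes 7−d:
  3→4, 6→1, 0→7, 4→3, 1→6, 0→7, 1→6, 6→1, 2→5, 5→2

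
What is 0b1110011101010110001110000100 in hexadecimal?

0xe756384

Group the bits into nibbles: 1110 0111 0101 0110 0011 1000 0100 → e756384.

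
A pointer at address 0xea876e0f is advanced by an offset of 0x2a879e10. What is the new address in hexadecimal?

0x1150f0c1f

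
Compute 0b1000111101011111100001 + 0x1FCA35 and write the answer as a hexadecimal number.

0b1000111101011111100001 = 0x23D7E1 in hexadecimal.
Add column by column in base 16, right to left:
  1+5 = 6
  E+3 = 1 carry 1
  7+A+1 = 2 carry 1
  D+C+1 = A carry 1
  3+F+1 = 3 carry 1
  2+1+1 = 4

0x43A216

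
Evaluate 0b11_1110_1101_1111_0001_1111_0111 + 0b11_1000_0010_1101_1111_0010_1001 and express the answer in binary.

Add column by column in base 2, right to left:
  1+1 = 0 carry 1
  1+0+1 = 0 carry 1
  1+0+1 = 0 carry 1
  0+1+1 = 0 carry 1
  1+0+1 = 0 carry 1
  1+1+1 = 1 carry 1
  1+0+1 = 0 carry 1
  1+0+1 = 0 carry 1
  1+1+1 = 1 carry 1
  0+1+1 = 0 carry 1
  0+1+1 = 0 carry 1
  0+1+1 = 0 carry 1
  1+1+1 = 1 carry 1
  1+0+1 = 0 carry 1
  1+1+1 = 1 carry 1
  1+1+1 = 1 carry 1
  1+0+1 = 0 carry 1
  0+1+1 = 0 carry 1
  1+0+1 = 0 carry 1
  1+0+1 = 0 carry 1
  0+0+1 = 1
  1+0 = 1
  1+0 = 1
  1+1 = 0 carry 1
  1+1+1 = 1 carry 1
  1+1+1 = 1 carry 1
  final carry 1

0b111011100001101000100100000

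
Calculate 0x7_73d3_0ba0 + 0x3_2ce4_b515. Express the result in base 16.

Add column by column in base 16, right to left:
  0+5 = 5
  a+1 = b
  b+5 = 0 carry 1
  0+b+1 = c
  3+4 = 7
  d+e = b carry 1
  3+c+1 = 0 carry 1
  7+2+1 = a
  7+3 = a

0xaa0b7c0b5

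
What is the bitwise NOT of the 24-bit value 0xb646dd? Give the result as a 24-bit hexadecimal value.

0x49b922

Each hex digit d becomes f−d:
  b→4, 6→9, 4→b, 6→9, d→2, d→2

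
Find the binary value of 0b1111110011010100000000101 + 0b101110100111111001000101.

0b10101101000010011001001010

Add column by column in base 2, right to left:
  1+1 = 0 carry 1
  0+0+1 = 1
  1+1 = 0 carry 1
  0+0+1 = 1
  0+0 = 0
  0+0 = 0
  0+1 = 1
  0+0 = 0
  0+0 = 0
  0+1 = 1
  0+1 = 1
  1+1 = 0 carry 1
  0+1+1 = 0 carry 1
  1+1+1 = 1 carry 1
  0+1+1 = 0 carry 1
  1+0+1 = 0 carry 1
  1+0+1 = 0 carry 1
  0+1+1 = 0 carry 1
  0+0+1 = 1
  1+1 = 0 carry 1
  1+1+1 = 1 carry 1
  1+1+1 = 1 carry 1
  1+0+1 = 0 carry 1
  1+1+1 = 1 carry 1
  1+0+1 = 0 carry 1
  final carry 1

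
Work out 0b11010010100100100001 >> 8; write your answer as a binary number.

Right shift by 8: drop the 8 least-significant bits.

0b110100101001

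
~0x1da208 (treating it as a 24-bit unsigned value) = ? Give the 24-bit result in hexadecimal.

Each hex digit d becomes f−d:
  1→e, d→2, a→5, 2→d, 0→f, 8→7

0xe25df7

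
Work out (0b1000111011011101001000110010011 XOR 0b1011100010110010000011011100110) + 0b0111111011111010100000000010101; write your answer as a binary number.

First 0b1000111011011101001000110010011 XOR 0b1011100010110010000011011100110 = 0b0011011001101111001011101110101.
Add column by column in base 2, right to left:
  1+1 = 0 carry 1
  0+0+1 = 1
  1+1 = 0 carry 1
  0+0+1 = 1
  1+1 = 0 carry 1
  1+0+1 = 0 carry 1
  1+0+1 = 0 carry 1
  0+0+1 = 1
  1+0 = 1
  1+0 = 1
  1+0 = 1
  0+0 = 0
  1+0 = 1
  0+0 = 0
  0+1 = 1
  1+0 = 1
  1+1 = 0 carry 1
  1+0+1 = 0 carry 1
  1+1+1 = 1 carry 1
  0+1+1 = 0 carry 1
  1+1+1 = 1 carry 1
  1+1+1 = 1 carry 1
  0+1+1 = 0 carry 1
  0+0+1 = 1
  1+1 = 0 carry 1
  1+1+1 = 1 carry 1
  0+1+1 = 0 carry 1
  1+1+1 = 1 carry 1
  1+1+1 = 1 carry 1
  0+1+1 = 0 carry 1
  final carry 1

0b1011010101101001101011110001010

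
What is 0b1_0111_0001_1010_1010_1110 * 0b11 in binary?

0b10001010101000000001010

Multiply each base-2 digit by 3, carrying:
  0×3 = 0 → write 0
  1×3 = 3 → write 1 carry 1
  1×3+1 = 4 → write 0 carry 2
  1×3+2 = 5 → write 1 carry 2
  0×3+2 = 2 → write 0 carry 1
  1×3+1 = 4 → write 0 carry 2
  0×3+2 = 2 → write 0 carry 1
  1×3+1 = 4 → write 0 carry 2
  0×3+2 = 2 → write 0 carry 1
  1×3+1 = 4 → write 0 carry 2
  0×3+2 = 2 → write 0 carry 1
  1×3+1 = 4 → write 0 carry 2
  1×3+2 = 5 → write 1 carry 2
  0×3+2 = 2 → write 0 carry 1
  0×3+1 = 1 → write 1
  0×3 = 0 → write 0
  1×3 = 3 → write 1 carry 1
  1×3+1 = 4 → write 0 carry 2
  1×3+2 = 5 → write 1 carry 2
  0×3+2 = 2 → write 0 carry 1
  1×3+1 = 4 → write 0 carry 2
  remaining carry: 10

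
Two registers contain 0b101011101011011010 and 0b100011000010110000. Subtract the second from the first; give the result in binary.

Subtract column by column in base 2:
  0-0 → 0
  1-0 → 1
  0-0 → 0
  1-0 → 1
  1-1 → 0
  0-1 → 1 (borrow)
  1-0-1 → 0
  1-1 → 0
  0-0 → 0
  1-0 → 1
  0-0 → 0
  1-0 → 1
  1-1 → 0
  1-1 → 0
  0-0 → 0
  1-0 → 1
  0-0 → 0
  1-1 → 0

0b1000101000101010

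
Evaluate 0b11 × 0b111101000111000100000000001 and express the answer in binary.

0b10110111010101001100000000011

Multiply each base-2 digit by 3, carrying:
  1×3 = 3 → write 1 carry 1
  0×3+1 = 1 → write 1
  0×3 = 0 → write 0
  0×3 = 0 → write 0
  0×3 = 0 → write 0
  0×3 = 0 → write 0
  0×3 = 0 → write 0
  0×3 = 0 → write 0
  0×3 = 0 → write 0
  0×3 = 0 → write 0
  0×3 = 0 → write 0
  1×3 = 3 → write 1 carry 1
  0×3+1 = 1 → write 1
  0×3 = 0 → write 0
  0×3 = 0 → write 0
  1×3 = 3 → write 1 carry 1
  1×3+1 = 4 → write 0 carry 2
  1×3+2 = 5 → write 1 carry 2
  0×3+2 = 2 → write 0 carry 1
  0×3+1 = 1 → write 1
  0×3 = 0 → write 0
  1×3 = 3 → write 1 carry 1
  0×3+1 = 1 → write 1
  1×3 = 3 → write 1 carry 1
  1×3+1 = 4 → write 0 carry 2
  1×3+2 = 5 → write 1 carry 2
  1×3+2 = 5 → write 1 carry 2
  remaining carry: 10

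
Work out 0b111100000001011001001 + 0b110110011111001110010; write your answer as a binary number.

Add column by column in base 2, right to left:
  1+0 = 1
  0+1 = 1
  0+0 = 0
  1+0 = 1
  0+1 = 1
  0+1 = 1
  1+1 = 0 carry 1
  1+0+1 = 0 carry 1
  0+0+1 = 1
  1+1 = 0 carry 1
  0+1+1 = 0 carry 1
  0+1+1 = 0 carry 1
  0+1+1 = 0 carry 1
  0+1+1 = 0 carry 1
  0+0+1 = 1
  0+0 = 0
  0+1 = 1
  1+1 = 0 carry 1
  1+0+1 = 0 carry 1
  1+1+1 = 1 carry 1
  1+1+1 = 1 carry 1
  final carry 1

0b1110010100000100111011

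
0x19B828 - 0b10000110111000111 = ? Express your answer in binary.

0b110001010101001100001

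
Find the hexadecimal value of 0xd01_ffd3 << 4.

Shifting left by 4 bits = 1 hex digit: append 1 zero.

0xd01ffd30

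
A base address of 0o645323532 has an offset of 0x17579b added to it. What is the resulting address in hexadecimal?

0o645323532 = 0x695a75a in hexadecimal.
Add column by column in base 16, right to left:
  a+b = 5 carry 1
  5+9+1 = f
  7+7 = e
  a+5 = f
  5+7 = c
  9+1 = a
  6+0 = 6

0x6acfef5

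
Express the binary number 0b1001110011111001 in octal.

Group the bits in threes: 001 001 110 011 111 001 → 116371.

0o116371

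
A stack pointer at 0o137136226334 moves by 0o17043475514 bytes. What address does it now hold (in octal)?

0o156201724050

Add column by column in base 8, right to left:
  4+4 = 0 carry 1
  3+1+1 = 5
  3+5 = 0 carry 1
  6+5+1 = 4 carry 1
  2+7+1 = 2 carry 1
  2+4+1 = 7
  6+3 = 1 carry 1
  3+4+1 = 0 carry 1
  1+0+1 = 2
  7+7 = 6 carry 1
  3+1+1 = 5
  1+0 = 1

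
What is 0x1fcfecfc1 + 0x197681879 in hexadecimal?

Add column by column in base 16, right to left:
  1+9 = a
  c+7 = 3 carry 1
  f+8+1 = 8 carry 1
  c+1+1 = e
  e+8 = 6 carry 1
  f+6+1 = 6 carry 1
  c+7+1 = 4 carry 1
  f+9+1 = 9 carry 1
  1+1+1 = 3

0x39466e83a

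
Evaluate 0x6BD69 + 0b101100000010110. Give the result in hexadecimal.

0b101100000010110 = 0x5816 in hexadecimal.
Add column by column in base 16, right to left:
  9+6 = F
  6+1 = 7
  D+8 = 5 carry 1
  B+5+1 = 1 carry 1
  6+0+1 = 7

0x7157F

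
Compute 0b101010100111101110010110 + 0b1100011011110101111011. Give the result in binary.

Add column by column in base 2, right to left:
  0+1 = 1
  1+1 = 0 carry 1
  1+0+1 = 0 carry 1
  0+1+1 = 0 carry 1
  1+1+1 = 1 carry 1
  0+1+1 = 0 carry 1
  0+1+1 = 0 carry 1
  1+0+1 = 0 carry 1
  1+1+1 = 1 carry 1
  1+0+1 = 0 carry 1
  0+1+1 = 0 carry 1
  1+1+1 = 1 carry 1
  1+1+1 = 1 carry 1
  1+1+1 = 1 carry 1
  1+0+1 = 0 carry 1
  0+1+1 = 0 carry 1
  0+1+1 = 0 carry 1
  1+0+1 = 0 carry 1
  0+0+1 = 1
  1+0 = 1
  0+1 = 1
  1+1 = 0 carry 1
  0+0+1 = 1
  1+0 = 1

0b110111000011100100010001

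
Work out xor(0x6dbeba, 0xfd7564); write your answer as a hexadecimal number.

XOR each hex digit independently (no carries):
  6^f=9, d^d=0, b^7=c, e^5=b, b^6=d, a^4=e

0x90cbde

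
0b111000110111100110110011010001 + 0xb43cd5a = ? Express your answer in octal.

0b111000110111100110110011010001 = 0o7067466321 in octal.
0xb43cd5a = 0o1320746532 in octal.
Add column by column in base 8, right to left:
  1+2 = 3
  2+3 = 5
  3+5 = 0 carry 1
  6+6+1 = 5 carry 1
  6+4+1 = 3 carry 1
  4+7+1 = 4 carry 1
  7+0+1 = 0 carry 1
  6+2+1 = 1 carry 1
  0+3+1 = 4
  7+1 = 0 carry 1
  final carry 1

0o10410435053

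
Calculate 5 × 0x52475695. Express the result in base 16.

Multiply each base-16 digit by 5, carrying:
  5×5 = 25 → write 9 carry 1
  9×5+1 = 46 → write E carry 2
  6×5+2 = 32 → write 0 carry 2
  5×5+2 = 27 → write B carry 1
  7×5+1 = 36 → write 4 carry 2
  4×5+2 = 22 → write 6 carry 1
  2×5+1 = 11 → write B
  5×5 = 25 → write 9 carry 1
  remaining carry: 1

0x19B64B0E9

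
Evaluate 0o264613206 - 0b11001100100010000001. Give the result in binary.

0b10110001100100111000000101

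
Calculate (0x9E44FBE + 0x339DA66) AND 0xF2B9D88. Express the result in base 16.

Add column by column in base 16, right to left:
  E+6 = 4 carry 1
  B+6+1 = 2 carry 1
  F+A+1 = A carry 1
  4+D+1 = 2 carry 1
  4+9+1 = E
  E+3 = 1 carry 1
  9+3+1 = D
Sum = 0xD1E2A24; now AND with 0xF2B9D88:
  D&F=D, 1&2=0, E&B=A, 2&9=0, A&D=8, 2&8=0, 4&8=0

0xD0A0800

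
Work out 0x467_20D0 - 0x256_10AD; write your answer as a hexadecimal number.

0x2111023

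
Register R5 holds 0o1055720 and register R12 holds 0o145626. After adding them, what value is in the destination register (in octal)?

Add column by column in base 8, right to left:
  0+6 = 6
  2+2 = 4
  7+6 = 5 carry 1
  5+5+1 = 3 carry 1
  5+4+1 = 2 carry 1
  0+1+1 = 2
  1+0 = 1

0o1223546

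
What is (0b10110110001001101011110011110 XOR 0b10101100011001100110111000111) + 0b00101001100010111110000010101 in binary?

First 0b10110110001001101011110011110 XOR 0b10101100011001100110111000111 = 0b00011010010000001101001011001.
Add column by column in base 2, right to left:
  1+1 = 0 carry 1
  0+0+1 = 1
  0+1 = 1
  1+0 = 1
  1+1 = 0 carry 1
  0+0+1 = 1
  1+0 = 1
  0+0 = 0
  0+0 = 0
  1+0 = 1
  0+1 = 1
  1+1 = 0 carry 1
  1+1+1 = 1 carry 1
  0+1+1 = 0 carry 1
  0+1+1 = 0 carry 1
  0+0+1 = 1
  0+1 = 1
  0+0 = 0
  0+0 = 0
  1+0 = 1
  0+1 = 1
  0+1 = 1
  1+0 = 1
  0+0 = 0
  1+1 = 0 carry 1
  1+0+1 = 0 carry 1
  0+1+1 = 0 carry 1
  final carry 1

0b1000011110011001011001101110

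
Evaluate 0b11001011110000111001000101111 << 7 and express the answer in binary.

0b110010111100001110010001011110000000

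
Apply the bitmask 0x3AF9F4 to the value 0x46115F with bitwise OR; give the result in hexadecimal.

0x7EF9FF

OR each hex digit independently (no carries):
  4|3=7, 6|A=E, 1|F=F, 1|9=9, 5|F=F, F|4=F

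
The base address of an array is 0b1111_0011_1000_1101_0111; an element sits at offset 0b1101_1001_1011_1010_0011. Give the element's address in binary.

0b111001101010001111010

Add column by column in base 2, right to left:
  1+1 = 0 carry 1
  1+1+1 = 1 carry 1
  1+0+1 = 0 carry 1
  0+0+1 = 1
  1+0 = 1
  0+1 = 1
  1+0 = 1
  1+1 = 0 carry 1
  0+1+1 = 0 carry 1
  0+1+1 = 0 carry 1
  0+0+1 = 1
  1+1 = 0 carry 1
  1+1+1 = 1 carry 1
  1+0+1 = 0 carry 1
  0+0+1 = 1
  0+1 = 1
  1+1 = 0 carry 1
  1+0+1 = 0 carry 1
  1+1+1 = 1 carry 1
  1+1+1 = 1 carry 1
  final carry 1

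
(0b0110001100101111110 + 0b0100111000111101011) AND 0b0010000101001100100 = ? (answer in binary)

0b10000101001100000

Add column by column in base 2, right to left:
  0+1 = 1
  1+1 = 0 carry 1
  1+0+1 = 0 carry 1
  1+1+1 = 1 carry 1
  1+0+1 = 0 carry 1
  1+1+1 = 1 carry 1
  1+1+1 = 1 carry 1
  0+1+1 = 0 carry 1
  1+1+1 = 1 carry 1
  0+0+1 = 1
  0+0 = 0
  1+0 = 1
  1+1 = 0 carry 1
  0+1+1 = 0 carry 1
  0+1+1 = 0 carry 1
  0+0+1 = 1
  1+0 = 1
  1+1 = 0 carry 1
  final carry 1
Sum = 0b1011000101101101001; now AND with 0b0010000101001100100:
  1011000101101101001
& 0010000101001100100
= 0010000101001100000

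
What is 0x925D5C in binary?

Expand each hex digit to 4 bits: 9=1001 2=0010 5=0101 D=1101 5=0101 C=1100.

0b100100100101110101011100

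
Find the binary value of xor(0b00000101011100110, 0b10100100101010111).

XOR bit by bit (1 where the bits differ):
  00000101011100110
^ 10100100101010111
= 10100001110110001

0b10100001110110001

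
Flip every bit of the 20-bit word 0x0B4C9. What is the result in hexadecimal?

0xF4B36

Each hex digit d becomes F−d:
  0→F, B→4, 4→B, C→3, 9→6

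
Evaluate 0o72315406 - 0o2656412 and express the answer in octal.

0o67436774

Subtract column by column in base 8:
  6-2 → 4
  0-1 → 7 (borrow)
  4-4-1 → 7 (borrow)
  5-6-1 → 6 (borrow)
  1-5-1 → 3 (borrow)
  3-6-1 → 4 (borrow)
  2-2-1 → 7 (borrow)
  7-0-1 → 6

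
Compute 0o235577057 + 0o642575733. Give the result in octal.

0o1100375012

Add column by column in base 8, right to left:
  7+3 = 2 carry 1
  5+3+1 = 1 carry 1
  0+7+1 = 0 carry 1
  7+5+1 = 5 carry 1
  7+7+1 = 7 carry 1
  5+5+1 = 3 carry 1
  5+2+1 = 0 carry 1
  3+4+1 = 0 carry 1
  2+6+1 = 1 carry 1
  final carry 1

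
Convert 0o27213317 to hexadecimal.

0x5D16CF

Each octal digit is 3 bits: 2=010 7=111 2=010 1=001 3=011 3=011 1=001 7=111.
Group the bits into nibbles: 0101 1101 0001 0110 1100 1111 → 5D16CF.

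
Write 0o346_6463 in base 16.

Each octal digit is 3 bits: 3=011 4=100 6=110 6=110 4=100 6=110 3=011.
Group the bits into nibbles: 1110 0110 1101 0011 0011 → e6d33.

0xe6d33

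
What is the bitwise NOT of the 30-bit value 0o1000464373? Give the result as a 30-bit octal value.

Each oct digit d becomes 7−d:
  1→6, 0→7, 0→7, 0→7, 4→3, 6→1, 4→3, 3→4, 7→0, 3→4

0o6777313404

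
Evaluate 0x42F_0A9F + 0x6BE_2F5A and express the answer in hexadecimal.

0xAED39F9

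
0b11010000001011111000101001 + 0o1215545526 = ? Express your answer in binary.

0b1101011101111000100101111111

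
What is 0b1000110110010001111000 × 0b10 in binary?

0b10001101100100011110000

Multiply each base-2 digit by 2, carrying:
  0×2 = 0 → write 0
  0×2 = 0 → write 0
  0×2 = 0 → write 0
  1×2 = 2 → write 0 carry 1
  1×2+1 = 3 → write 1 carry 1
  1×2+1 = 3 → write 1 carry 1
  1×2+1 = 3 → write 1 carry 1
  0×2+1 = 1 → write 1
  0×2 = 0 → write 0
  0×2 = 0 → write 0
  1×2 = 2 → write 0 carry 1
  0×2+1 = 1 → write 1
  0×2 = 0 → write 0
  1×2 = 2 → write 0 carry 1
  1×2+1 = 3 → write 1 carry 1
  0×2+1 = 1 → write 1
  1×2 = 2 → write 0 carry 1
  1×2+1 = 3 → write 1 carry 1
  0×2+1 = 1 → write 1
  0×2 = 0 → write 0
  0×2 = 0 → write 0
  1×2 = 2 → write 0 carry 1
  remaining carry: 1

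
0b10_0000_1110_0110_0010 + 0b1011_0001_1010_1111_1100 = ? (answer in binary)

Add column by column in base 2, right to left:
  0+0 = 0
  1+0 = 1
  0+1 = 1
  0+1 = 1
  0+1 = 1
  1+1 = 0 carry 1
  1+1+1 = 1 carry 1
  0+1+1 = 0 carry 1
  0+0+1 = 1
  1+1 = 0 carry 1
  1+0+1 = 0 carry 1
  1+1+1 = 1 carry 1
  0+1+1 = 0 carry 1
  0+0+1 = 1
  0+0 = 0
  0+0 = 0
  0+1 = 1
  1+1 = 0 carry 1
  0+0+1 = 1
  0+1 = 1

0b11010010100101011110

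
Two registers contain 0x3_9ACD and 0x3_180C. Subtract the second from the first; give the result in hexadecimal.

Subtract column by column in base 16:
  D-C → 1
  C-0 → C
  A-8 → 2
  9-1 → 8
  3-3 → 0

0x82C1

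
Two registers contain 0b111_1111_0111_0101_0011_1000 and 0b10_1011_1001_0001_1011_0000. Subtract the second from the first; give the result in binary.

0b10100111110001110001000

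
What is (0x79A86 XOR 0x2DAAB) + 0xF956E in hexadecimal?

0x14D59B

First 0x79A86 XOR 0x2DAAB = 0x5402D.
Add column by column in base 16, right to left:
  D+E = B carry 1
  2+6+1 = 9
  0+5 = 5
  4+9 = D
  5+F = 4 carry 1
  final carry 1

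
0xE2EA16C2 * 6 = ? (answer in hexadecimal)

Multiply each base-16 digit by 6, carrying:
  2×6 = 12 → write C
  C×6 = 72 → write 8 carry 4
  6×6+4 = 40 → write 8 carry 2
  1×6+2 = 8 → write 8
  A×6 = 60 → write C carry 3
  E×6+3 = 87 → write 7 carry 5
  2×6+5 = 17 → write 1 carry 1
  E×6+1 = 85 → write 5 carry 5
  remaining carry: 5

0x5517C888C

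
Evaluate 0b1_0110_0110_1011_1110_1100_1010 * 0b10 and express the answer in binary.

0b10110011010111110110010100

Multiply each base-2 digit by 2, carrying:
  0×2 = 0 → write 0
  1×2 = 2 → write 0 carry 1
  0×2+1 = 1 → write 1
  1×2 = 2 → write 0 carry 1
  0×2+1 = 1 → write 1
  0×2 = 0 → write 0
  1×2 = 2 → write 0 carry 1
  1×2+1 = 3 → write 1 carry 1
  0×2+1 = 1 → write 1
  1×2 = 2 → write 0 carry 1
  1×2+1 = 3 → write 1 carry 1
  1×2+1 = 3 → write 1 carry 1
  1×2+1 = 3 → write 1 carry 1
  1×2+1 = 3 → write 1 carry 1
  0×2+1 = 1 → write 1
  1×2 = 2 → write 0 carry 1
  0×2+1 = 1 → write 1
  1×2 = 2 → write 0 carry 1
  1×2+1 = 3 → write 1 carry 1
  0×2+1 = 1 → write 1
  0×2 = 0 → write 0
  1×2 = 2 → write 0 carry 1
  1×2+1 = 3 → write 1 carry 1
  0×2+1 = 1 → write 1
  1×2 = 2 → write 0 carry 1
  remaining carry: 1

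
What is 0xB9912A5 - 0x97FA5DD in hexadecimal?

0x2196CC8

Subtract column by column in base 16:
  5-D → 8 (borrow)
  A-D-1 → C (borrow)
  2-5-1 → C (borrow)
  1-A-1 → 6 (borrow)
  9-F-1 → 9 (borrow)
  9-7-1 → 1
  B-9 → 2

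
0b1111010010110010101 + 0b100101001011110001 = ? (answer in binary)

0b10011111100010000110

Add column by column in base 2, right to left:
  1+1 = 0 carry 1
  0+0+1 = 1
  1+0 = 1
  0+0 = 0
  1+1 = 0 carry 1
  0+1+1 = 0 carry 1
  0+1+1 = 0 carry 1
  1+1+1 = 1 carry 1
  1+0+1 = 0 carry 1
  0+1+1 = 0 carry 1
  1+0+1 = 0 carry 1
  0+0+1 = 1
  0+1 = 1
  1+0 = 1
  0+1 = 1
  1+0 = 1
  1+0 = 1
  1+1 = 0 carry 1
  1+0+1 = 0 carry 1
  final carry 1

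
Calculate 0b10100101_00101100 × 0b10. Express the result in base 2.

Multiply each base-2 digit by 2, carrying:
  0×2 = 0 → write 0
  0×2 = 0 → write 0
  1×2 = 2 → write 0 carry 1
  1×2+1 = 3 → write 1 carry 1
  0×2+1 = 1 → write 1
  1×2 = 2 → write 0 carry 1
  0×2+1 = 1 → write 1
  0×2 = 0 → write 0
  1×2 = 2 → write 0 carry 1
  0×2+1 = 1 → write 1
  1×2 = 2 → write 0 carry 1
  0×2+1 = 1 → write 1
  0×2 = 0 → write 0
  1×2 = 2 → write 0 carry 1
  0×2+1 = 1 → write 1
  1×2 = 2 → write 0 carry 1
  remaining carry: 1

0b10100101001011000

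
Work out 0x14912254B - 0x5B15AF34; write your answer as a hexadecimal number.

0xEDFC7617

Subtract column by column in base 16:
  B-4 → 7
  4-3 → 1
  5-F → 6 (borrow)
  2-A-1 → 7 (borrow)
  2-5-1 → C (borrow)
  1-1-1 → F (borrow)
  9-B-1 → D (borrow)
  4-5-1 → E (borrow)
  1-0-1 → 0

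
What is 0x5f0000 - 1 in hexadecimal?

The trailing 4 digits are 0, so subtracting 1 borrows through: they become F and the next digit up decrements.

0x5effff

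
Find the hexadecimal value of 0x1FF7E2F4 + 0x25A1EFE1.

0x4599D2D5

Add column by column in base 16, right to left:
  4+1 = 5
  F+E = D carry 1
  2+F+1 = 2 carry 1
  E+E+1 = D carry 1
  7+1+1 = 9
  F+A = 9 carry 1
  F+5+1 = 5 carry 1
  1+2+1 = 4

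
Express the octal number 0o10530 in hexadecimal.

Each octal digit is 3 bits: 1=001 0=000 5=101 3=011 0=000.
Group the bits into nibbles: 0001 0001 0101 1000 → 1158.

0x1158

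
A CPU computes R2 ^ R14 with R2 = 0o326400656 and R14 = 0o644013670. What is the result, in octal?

XOR each oct digit independently (no carries):
  3^6=5, 2^4=6, 6^4=2, 4^0=4, 0^1=1, 0^3=3, 6^6=0, 5^7=2, 6^0=6

0o562413026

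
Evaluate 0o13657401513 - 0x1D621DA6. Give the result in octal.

0x1D621DA6 = 0o3530416646 in octal.
Subtract column by column in base 8:
  3-6 → 5 (borrow)
  1-4-1 → 4 (borrow)
  5-6-1 → 6 (borrow)
  1-6-1 → 2 (borrow)
  0-1-1 → 6 (borrow)
  4-4-1 → 7 (borrow)
  7-0-1 → 6
  5-3 → 2
  6-5 → 1
  3-3 → 0
  1-0 → 1

0o10126762645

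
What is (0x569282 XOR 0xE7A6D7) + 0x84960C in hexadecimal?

First 0x569282 XOR 0xE7A6D7 = 0xB13455.
Add column by column in base 16, right to left:
  5+C = 1 carry 1
  5+0+1 = 6
  4+6 = A
  3+9 = C
  1+4 = 5
  B+8 = 3 carry 1
  final carry 1

0x135CA61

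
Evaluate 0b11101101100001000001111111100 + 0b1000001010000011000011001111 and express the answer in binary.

0b100101110110001011010011001011

Add column by column in base 2, right to left:
  0+1 = 1
  0+1 = 1
  1+1 = 0 carry 1
  1+1+1 = 1 carry 1
  1+0+1 = 0 carry 1
  1+0+1 = 0 carry 1
  1+1+1 = 1 carry 1
  1+1+1 = 1 carry 1
  1+0+1 = 0 carry 1
  1+0+1 = 0 carry 1
  0+0+1 = 1
  0+0 = 0
  0+1 = 1
  0+1 = 1
  0+0 = 0
  1+0 = 1
  0+0 = 0
  0+0 = 0
  0+0 = 0
  0+1 = 1
  1+0 = 1
  1+1 = 0 carry 1
  0+0+1 = 1
  1+0 = 1
  1+0 = 1
  0+0 = 0
  1+0 = 1
  1+1 = 0 carry 1
  1+0+1 = 0 carry 1
  final carry 1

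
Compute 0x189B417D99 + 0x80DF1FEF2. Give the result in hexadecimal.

Add column by column in base 16, right to left:
  9+2 = B
  9+F = 8 carry 1
  D+E+1 = C carry 1
  7+F+1 = 7 carry 1
  1+1+1 = 3
  4+F = 3 carry 1
  B+D+1 = 9 carry 1
  9+0+1 = A
  8+8 = 0 carry 1
  1+0+1 = 2

0x20A9337C8B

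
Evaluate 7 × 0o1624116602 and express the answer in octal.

0o14415047216

Multiply each base-8 digit by 7, carrying:
  2×7 = 14 → write 6 carry 1
  0×7+1 = 1 → write 1
  6×7 = 42 → write 2 carry 5
  6×7+5 = 47 → write 7 carry 5
  1×7+5 = 12 → write 4 carry 1
  1×7+1 = 8 → write 0 carry 1
  4×7+1 = 29 → write 5 carry 3
  2×7+3 = 17 → write 1 carry 2
  6×7+2 = 44 → write 4 carry 5
  1×7+5 = 12 → write 4 carry 1
  remaining carry: 1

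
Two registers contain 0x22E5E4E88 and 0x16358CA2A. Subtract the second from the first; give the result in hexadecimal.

0xCB05845E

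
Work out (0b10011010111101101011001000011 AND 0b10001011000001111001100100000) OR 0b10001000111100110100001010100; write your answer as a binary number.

0b10011010111101101011001000011 AND 0b10001011000001111001100100000 = 0b10001010000001101001000000000.
Then OR with 0b10001000111100110100001010100.

0b10001010111101111101001010100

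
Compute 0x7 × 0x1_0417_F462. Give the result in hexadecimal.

0x71CA7AEAE

Multiply each base-16 digit by 7, carrying:
  2×7 = 14 → write E
  6×7 = 42 → write A carry 2
  4×7+2 = 30 → write E carry 1
  F×7+1 = 106 → write A carry 6
  7×7+6 = 55 → write 7 carry 3
  1×7+3 = 10 → write A
  4×7 = 28 → write C carry 1
  0×7+1 = 1 → write 1
  1×7 = 7 → write 7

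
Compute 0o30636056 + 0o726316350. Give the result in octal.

0o757154426

Add column by column in base 8, right to left:
  6+0 = 6
  5+5 = 2 carry 1
  0+3+1 = 4
  6+6 = 4 carry 1
  3+1+1 = 5
  6+3 = 1 carry 1
  0+6+1 = 7
  3+2 = 5
  0+7 = 7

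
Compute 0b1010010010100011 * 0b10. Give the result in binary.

0b10100100101000110

Multiply each base-2 digit by 2, carrying:
  1×2 = 2 → write 0 carry 1
  1×2+1 = 3 → write 1 carry 1
  0×2+1 = 1 → write 1
  0×2 = 0 → write 0
  0×2 = 0 → write 0
  1×2 = 2 → write 0 carry 1
  0×2+1 = 1 → write 1
  1×2 = 2 → write 0 carry 1
  0×2+1 = 1 → write 1
  0×2 = 0 → write 0
  1×2 = 2 → write 0 carry 1
  0×2+1 = 1 → write 1
  0×2 = 0 → write 0
  1×2 = 2 → write 0 carry 1
  0×2+1 = 1 → write 1
  1×2 = 2 → write 0 carry 1
  remaining carry: 1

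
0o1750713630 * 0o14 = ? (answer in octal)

0o27352615440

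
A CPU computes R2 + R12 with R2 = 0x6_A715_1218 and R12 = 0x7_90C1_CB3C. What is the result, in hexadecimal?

0xE37D6DD54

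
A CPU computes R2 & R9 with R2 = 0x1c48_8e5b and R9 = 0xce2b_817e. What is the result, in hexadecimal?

0x0c08805a

AND each hex digit independently (no carries):
  1&c=0, c&e=c, 4&2=0, 8&b=8, 8&8=8, e&1=0, 5&7=5, b&e=a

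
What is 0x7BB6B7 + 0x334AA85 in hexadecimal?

Add column by column in base 16, right to left:
  7+5 = C
  B+8 = 3 carry 1
  6+A+1 = 1 carry 1
  B+A+1 = 6 carry 1
  B+4+1 = 0 carry 1
  7+3+1 = B
  0+3 = 3

0x3B0613C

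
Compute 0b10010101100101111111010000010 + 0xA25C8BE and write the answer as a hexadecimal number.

0x1CD8C740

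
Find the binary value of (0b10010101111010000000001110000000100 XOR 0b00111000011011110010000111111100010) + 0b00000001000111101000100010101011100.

0b10101110101001011010101100101000010

First 0b10010101111010000000001110000000100 XOR 0b00111000011011110010000111111100010 = 0b10101101100001110010001001111100110.
Add column by column in base 2, right to left:
  0+0 = 0
  1+0 = 1
  1+1 = 0 carry 1
  0+1+1 = 0 carry 1
  0+1+1 = 0 carry 1
  1+0+1 = 0 carry 1
  1+1+1 = 1 carry 1
  1+0+1 = 0 carry 1
  1+1+1 = 1 carry 1
  1+0+1 = 0 carry 1
  0+1+1 = 0 carry 1
  0+0+1 = 1
  1+0 = 1
  0+0 = 0
  0+1 = 1
  0+0 = 0
  1+0 = 1
  0+0 = 0
  0+1 = 1
  1+0 = 1
  1+1 = 0 carry 1
  1+1+1 = 1 carry 1
  0+1+1 = 0 carry 1
  0+1+1 = 0 carry 1
  0+0+1 = 1
  0+0 = 0
  1+0 = 1
  1+1 = 0 carry 1
  0+0+1 = 1
  1+0 = 1
  1+0 = 1
  0+0 = 0
  1+0 = 1
  0+0 = 0
  1+0 = 1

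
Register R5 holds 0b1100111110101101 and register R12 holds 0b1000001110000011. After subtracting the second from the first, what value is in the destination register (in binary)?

0b100110000101010

Subtract column by column in base 2:
  1-1 → 0
  0-1 → 1 (borrow)
  1-0-1 → 0
  1-0 → 1
  0-0 → 0
  1-0 → 1
  0-0 → 0
  1-1 → 0
  1-1 → 0
  1-1 → 0
  1-0 → 1
  1-0 → 1
  0-0 → 0
  0-0 → 0
  1-0 → 1
  1-1 → 0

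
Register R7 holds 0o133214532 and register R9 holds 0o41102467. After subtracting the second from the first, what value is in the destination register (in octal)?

0o72112043

Subtract column by column in base 8:
  2-7 → 3 (borrow)
  3-6-1 → 4 (borrow)
  5-4-1 → 0
  4-2 → 2
  1-0 → 1
  2-1 → 1
  3-1 → 2
  3-4 → 7 (borrow)
  1-0-1 → 0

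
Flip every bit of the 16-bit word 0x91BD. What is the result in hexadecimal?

0x6E42

Each hex digit d becomes F−d:
  9→6, 1→E, B→4, D→2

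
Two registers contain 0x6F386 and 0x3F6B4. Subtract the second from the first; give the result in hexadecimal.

Subtract column by column in base 16:
  6-4 → 2
  8-B → D (borrow)
  3-6-1 → C (borrow)
  F-F-1 → F (borrow)
  6-3-1 → 2

0x2FCD2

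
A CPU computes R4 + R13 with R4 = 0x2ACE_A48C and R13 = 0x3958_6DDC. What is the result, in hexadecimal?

0x64271268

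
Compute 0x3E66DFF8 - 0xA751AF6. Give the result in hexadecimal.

0x33F1C502

Subtract column by column in base 16:
  8-6 → 2
  F-F → 0
  F-A → 5
  D-1 → C
  6-5 → 1
  6-7 → F (borrow)
  E-A-1 → 3
  3-0 → 3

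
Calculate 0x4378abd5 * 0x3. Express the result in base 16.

0xca6a037f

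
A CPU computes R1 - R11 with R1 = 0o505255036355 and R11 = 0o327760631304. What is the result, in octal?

Subtract column by column in base 8:
  5-4 → 1
  5-0 → 5
  3-3 → 0
  6-1 → 5
  3-3 → 0
  0-6 → 2 (borrow)
  5-0-1 → 4
  5-6 → 7 (borrow)
  2-7-1 → 2 (borrow)
  5-7-1 → 5 (borrow)
  0-2-1 → 5 (borrow)
  5-3-1 → 1

0o155274205051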